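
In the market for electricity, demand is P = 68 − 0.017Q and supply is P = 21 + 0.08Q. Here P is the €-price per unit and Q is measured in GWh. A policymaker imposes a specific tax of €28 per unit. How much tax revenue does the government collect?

€5484.54

Competitive equilibrium: 68 − 0.017Q = 21 + 0.08Q → Q* = 484.5361, P* = 59.7629.
With the tax, the buyer price exceeds the seller price by 28: (68 − 0.017Q) − (21 + 0.08Q) = 28 → Q' = 195.8763.
Tax revenue = 28 × 195.8763 = €5484.54.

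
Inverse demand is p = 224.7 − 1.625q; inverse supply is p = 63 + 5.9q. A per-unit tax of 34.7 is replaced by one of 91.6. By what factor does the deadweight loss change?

Competitive equilibrium: 224.7 − 1.625q = 63 + 5.9q → q* = 21.4884, p* = 189.7814.
For a per-unit tax t: Δq = t/7.525, so DWL = ½·t·(t/7.525) = t²/15.05.
At t = 34.7: DWL = 80.006. At t = 91.6: DWL = 557.512.
Ratio = (91.6/34.7)² = 6.968.

6.968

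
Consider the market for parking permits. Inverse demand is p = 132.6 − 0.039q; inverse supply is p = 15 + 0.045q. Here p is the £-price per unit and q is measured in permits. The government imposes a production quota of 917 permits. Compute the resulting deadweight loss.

Competitive equilibrium: 132.6 − 0.039q = 15 + 0.045q → q* = 1400, p* = 78.
At q = 917: demand price = 132.6 − 0.039·917 = 96.837; supply price = 15 + 0.045·917 = 56.265.
Δq = 1400 − 917 = 483; wedge = 96.837 − 56.265 = 40.572.
Welfare loss = ½ × 483 × 40.572 = £9798.138.

£9798.138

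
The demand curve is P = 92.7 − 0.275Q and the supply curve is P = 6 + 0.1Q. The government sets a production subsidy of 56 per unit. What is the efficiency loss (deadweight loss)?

4181.33

Competitive equilibrium: 92.7 − 0.275Q = 6 + 0.1Q → Q* = 231.2, P* = 29.12.
The subsidy lowers effective supply by 56: P = 0.1Q − 50.
New quantity: 92.7 − 0.275Q = 0.1Q − 50 → Q' = 380.5333.
Overproduction ΔQ = 380.5333 − 231.2 = 149.3333; wedge = subsidy = 56.
Deadweight loss = ½ × 149.3333 × 56 = 4181.33.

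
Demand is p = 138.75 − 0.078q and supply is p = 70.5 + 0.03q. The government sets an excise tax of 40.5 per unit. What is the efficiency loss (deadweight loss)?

Competitive equilibrium: 138.75 − 0.078q = 70.5 + 0.03q → q* = 631.9444, p* = 89.4583.
With the tax, the buyer price exceeds the seller price by 40.5: (138.75 − 0.078q) − (70.5 + 0.03q) = 40.5 → q' = 256.9444.
Δq = 631.9444 − 256.9444 = 375; the wedge equals the tax, 40.5.
Deadweight loss = ½ × 375 × 40.5 = 7593.75.

7593.75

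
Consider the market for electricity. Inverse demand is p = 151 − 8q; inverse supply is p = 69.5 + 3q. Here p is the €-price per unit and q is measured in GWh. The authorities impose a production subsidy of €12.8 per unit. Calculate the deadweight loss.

Competitive equilibrium: 151 − 8q = 69.5 + 3q → q* = 7.4091, p* = 91.7273.
The subsidy lowers effective supply by 12.8: p = 56.7 + 3q.
New quantity: 151 − 8q = 56.7 + 3q → q' = 8.5727.
Overproduction Δq = 8.5727 − 7.4091 = 1.1636; wedge = subsidy = 12.8.
Welfare loss = ½ × 1.1636 × 12.8 = €7.45.

€7.45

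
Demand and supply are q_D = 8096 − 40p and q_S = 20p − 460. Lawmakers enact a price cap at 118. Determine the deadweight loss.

9077.40

In inverse form: demand p = 202.4 − 0.025q, supply p = 23 + 0.05q.
Competitive equilibrium: 202.4 − 0.025q = 23 + 0.05q → q* = 2392, p* = 142.6.
At the ceiling p = 118, quantity supplied = (118 − 23)/0.05 = 1900.
Willingness to pay at q' = 1900: 202.4 − 0.025·1900 = 154.9.
Δq = 2392 − 1900 = 492; wedge = 154.9 − 118 = 36.9.
DWL = ½ × 492 × 36.9 = 9077.40.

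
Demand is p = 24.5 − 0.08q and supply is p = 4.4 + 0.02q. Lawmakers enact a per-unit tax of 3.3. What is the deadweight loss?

Competitive equilibrium: 24.5 − 0.08q = 4.4 + 0.02q → q* = 201, p* = 8.42.
With the tax, the buyer price exceeds the seller price by 3.3: (24.5 − 0.08q) − (4.4 + 0.02q) = 3.3 → q' = 168.
Δq = 201 − 168 = 33; the wedge equals the tax, 3.3.
DWL = ½ × 33 × 3.3 = 54.45.

54.45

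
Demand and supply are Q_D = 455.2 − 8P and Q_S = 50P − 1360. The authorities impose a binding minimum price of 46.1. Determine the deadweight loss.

1016.82

In inverse form: demand P = 56.9 − 0.125Q, supply P = 27.2 + 0.02Q.
Competitive equilibrium: 56.9 − 0.125Q = 27.2 + 0.02Q → Q* = 204.8276, P* = 31.2966.
At the floor P = 46.1, quantity demanded = (56.9 − 46.1)/0.125 = 86.4.
Sellers' marginal cost at Q' = 86.4: 27.2 + 0.02·86.4 = 28.928.
ΔQ = 204.8276 − 86.4 = 118.4276; wedge = 46.1 − 28.928 = 17.172.
DWL = ½ × 118.4276 × 17.172 = 1016.82.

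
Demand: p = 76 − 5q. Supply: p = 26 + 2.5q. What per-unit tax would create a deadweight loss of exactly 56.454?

Competitive equilibrium: 76 − 5q = 26 + 2.5q → q* = 6.6667, p* = 42.6667.
A tax t gives Δq = t/7.5 and wedge t, so DWL = t²/15.
t²/15 = 56.454 → t² = 846.81 → t = 29.1.

29.1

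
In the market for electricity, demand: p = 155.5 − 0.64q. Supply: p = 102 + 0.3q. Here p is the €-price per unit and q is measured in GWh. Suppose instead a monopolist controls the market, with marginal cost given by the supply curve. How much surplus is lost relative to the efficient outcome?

Competitive equilibrium: 155.5 − 0.64q = 102 + 0.3q → q* = 56.9149, p* = 119.0745.
Marginal revenue: MR = 155.5 − 1.28q. Set MR = MC: 155.5 − 1.28q = 102 + 0.3q → q_m = 33.8608.
Price p_m = 155.5 − 0.64·33.8608 = 133.8291; MC(q_m) = 102 + 0.3·33.8608 = 112.1582.
Competitive q* = 56.9149, so Δq = 23.0541; wedge = 133.8291 − 112.1582 = 21.6709.
DWL = ½ × 23.0541 × 21.6709 = €249.80.

€249.80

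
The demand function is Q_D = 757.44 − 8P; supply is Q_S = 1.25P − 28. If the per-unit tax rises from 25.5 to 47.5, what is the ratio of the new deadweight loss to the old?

3.470

In inverse form: demand P = 94.68 − 0.125Q, supply P = 22.4 + 0.8Q.
Competitive equilibrium: 94.68 − 0.125Q = 22.4 + 0.8Q → Q* = 78.1405, P* = 84.9124.
For a per-unit tax t: ΔQ = t/0.925, so DWL = ½·t·(t/0.925) = t²/1.85.
At t = 25.5: DWL = 351.486. At t = 47.5: DWL = 1219.595.
Ratio = (47.5/25.5)² = 3.470.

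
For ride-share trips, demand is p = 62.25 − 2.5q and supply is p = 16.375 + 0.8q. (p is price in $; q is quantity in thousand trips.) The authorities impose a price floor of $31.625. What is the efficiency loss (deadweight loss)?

Competitive equilibrium: 62.25 − 2.5q = 16.375 + 0.8q → q* = 13.9015, p* = 27.4962.
At the floor p = 31.625, quantity demanded = (62.25 − 31.625)/2.5 = 12.25.
Sellers' marginal cost at q' = 12.25: 16.375 + 0.8·12.25 = 26.175.
Δq = 13.9015 − 12.25 = 1.6515; wedge = 31.625 − 26.175 = 5.45.
DWL = ½ × 1.6515 × 5.45 = $4.50 thousand.

$4.50 thousand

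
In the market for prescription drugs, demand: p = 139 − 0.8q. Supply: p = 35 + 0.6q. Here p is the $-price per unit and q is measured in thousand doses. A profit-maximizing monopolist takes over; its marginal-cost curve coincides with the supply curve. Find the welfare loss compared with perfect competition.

$510.79 thousand

Competitive equilibrium: 139 − 0.8q = 35 + 0.6q → q* = 74.2857, p* = 79.5714.
Marginal revenue: MR = 139 − 1.6q. Set MR = MC: 139 − 1.6q = 35 + 0.6q → q_m = 47.2727.
Price p_m = 139 − 0.8·47.2727 = 101.1818; MC(q_m) = 35 + 0.6·47.2727 = 63.3636.
Competitive q* = 74.2857, so Δq = 27.013; wedge = 101.1818 − 63.3636 = 37.8182.
Welfare loss = ½ × 27.013 × 37.8182 = $510.79 thousand.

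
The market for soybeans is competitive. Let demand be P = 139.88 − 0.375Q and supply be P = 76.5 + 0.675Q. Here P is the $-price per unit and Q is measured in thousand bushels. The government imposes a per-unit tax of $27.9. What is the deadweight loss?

$370.67 thousand

Competitive equilibrium: 139.88 − 0.375Q = 76.5 + 0.675Q → Q* = 60.3619, P* = 117.2443.
With the tax, the buyer price exceeds the seller price by 27.9: (139.88 − 0.375Q) − (76.5 + 0.675Q) = 27.9 → Q' = 33.7905.
ΔQ = 60.3619 − 33.7905 = 26.5714; the wedge equals the tax, 27.9.
DWL = ½ × 26.5714 × 27.9 = $370.67 thousand.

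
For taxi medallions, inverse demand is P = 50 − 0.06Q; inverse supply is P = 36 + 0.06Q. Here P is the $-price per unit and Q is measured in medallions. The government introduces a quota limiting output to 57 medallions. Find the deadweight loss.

$213.61

Competitive equilibrium: 50 − 0.06Q = 36 + 0.06Q → Q* = 116.6667, P* = 43.
At Q = 57: demand price = 50 − 0.06·57 = 46.58; supply price = 36 + 0.06·57 = 39.42.
ΔQ = 116.6667 − 57 = 59.6667; wedge = 46.58 − 39.42 = 7.16.
DWL = ½ × 59.6667 × 7.16 = $213.61.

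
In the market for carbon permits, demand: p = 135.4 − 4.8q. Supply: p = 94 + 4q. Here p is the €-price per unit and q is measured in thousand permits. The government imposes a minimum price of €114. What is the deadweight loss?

€0.27 thousand

Competitive equilibrium: 135.4 − 4.8q = 94 + 4q → q* = 4.7045, p* = 112.8182.
At the floor p = 114, quantity demanded = (135.4 − 114)/4.8 = 4.4583.
Sellers' marginal cost at q' = 4.4583: 94 + 4·4.4583 = 111.8332.
Δq = 4.7045 − 4.4583 = 0.2462; wedge = 114 − 111.8332 = 2.1668.
Deadweight loss = ½ × 0.2462 × 2.1668 = €0.27 thousand.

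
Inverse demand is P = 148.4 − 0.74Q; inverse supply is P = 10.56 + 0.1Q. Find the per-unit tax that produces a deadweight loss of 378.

25.2

Competitive equilibrium: 148.4 − 0.74Q = 10.56 + 0.1Q → Q* = 164.0952, P* = 26.9695.
A tax t gives ΔQ = t/0.84 and wedge t, so DWL = t²/1.68.
t²/1.68 = 378 → t² = 635.04 → t = 25.2.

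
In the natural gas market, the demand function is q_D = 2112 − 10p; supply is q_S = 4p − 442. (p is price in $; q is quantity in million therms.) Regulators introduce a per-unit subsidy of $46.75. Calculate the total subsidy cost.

$19695.11 million

In inverse form: demand p = 211.2 − 0.1q, supply p = 110.5 + 0.25q.
Competitive equilibrium: 211.2 − 0.1q = 110.5 + 0.25q → q* = 287.7143, p* = 182.4286.
The subsidy lowers effective supply by 46.75: p = 63.75 + 0.25q.
New quantity: 211.2 − 0.1q = 63.75 + 0.25q → q' = 421.2857.
Total subsidy cost = 46.75 × 421.2857 = $19695.11 million.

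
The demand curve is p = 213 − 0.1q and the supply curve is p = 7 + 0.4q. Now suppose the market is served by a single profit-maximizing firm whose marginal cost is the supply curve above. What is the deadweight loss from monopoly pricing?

Competitive equilibrium: 213 − 0.1q = 7 + 0.4q → q* = 412, p* = 171.8.
Marginal revenue: MR = 213 − 0.2q. Set MR = MC: 213 − 0.2q = 7 + 0.4q → q_m = 343.3333.
Price p_m = 213 − 0.1·343.3333 = 178.6667; MC(q_m) = 7 + 0.4·343.3333 = 144.3333.
Competitive q* = 412, so Δq = 68.6667; wedge = 178.6667 − 144.3333 = 34.3334.
DWL = ½ × 68.6667 × 34.3334 = 1178.78.

1178.78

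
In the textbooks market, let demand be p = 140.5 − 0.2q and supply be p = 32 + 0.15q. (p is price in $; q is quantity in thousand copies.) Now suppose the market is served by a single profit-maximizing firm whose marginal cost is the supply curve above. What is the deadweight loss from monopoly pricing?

Competitive equilibrium: 140.5 − 0.2q = 32 + 0.15q → q* = 310, p* = 78.5.
Marginal revenue: MR = 140.5 − 0.4q. Set MR = MC: 140.5 − 0.4q = 32 + 0.15q → q_m = 197.27273.
Price p_m = 140.5 − 0.2·197.27273 = 101.04545; MC(q_m) = 32 + 0.15·197.27273 = 61.59091.
Competitive q* = 310, so Δq = 112.72727; wedge = 101.04545 − 61.59091 = 39.45454.
DWL = ½ × 112.72727 × 39.45454 = $2223.80 thousand.

$2223.80 thousand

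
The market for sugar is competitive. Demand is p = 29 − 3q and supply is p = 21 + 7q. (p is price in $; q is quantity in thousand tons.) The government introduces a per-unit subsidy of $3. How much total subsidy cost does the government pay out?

$3.30 thousand

Competitive equilibrium: 29 − 3q = 21 + 7q → q* = 0.8, p* = 26.6.
The subsidy lowers effective supply by 3: p = 18 + 7q.
New quantity: 29 − 3q = 18 + 7q → q' = 1.1.
Total subsidy cost = 3 × 1.1 = $3.30 thousand.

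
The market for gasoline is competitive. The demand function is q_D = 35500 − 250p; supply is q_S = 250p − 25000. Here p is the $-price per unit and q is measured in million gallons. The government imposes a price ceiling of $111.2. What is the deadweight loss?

In inverse form: demand p = 142 − 0.004q, supply p = 100 + 0.004q.
Competitive equilibrium: 142 − 0.004q = 100 + 0.004q → q* = 5250, p* = 121.
At the ceiling p = 111.2, quantity supplied = (111.2 − 100)/0.004 = 2800.
Willingness to pay at q' = 2800: 142 − 0.004·2800 = 130.8.
Δq = 5250 − 2800 = 2450; wedge = 130.8 − 111.2 = 19.6.
Welfare loss = ½ × 2450 × 19.6 = $24010 million.

$24010 million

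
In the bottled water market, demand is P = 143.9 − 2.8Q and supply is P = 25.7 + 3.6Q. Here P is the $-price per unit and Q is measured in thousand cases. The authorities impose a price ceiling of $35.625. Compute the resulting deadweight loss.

$789.95 thousand

Competitive equilibrium: 143.9 − 2.8Q = 25.7 + 3.6Q → Q* = 18.46875, P* = 92.1875.
At the ceiling P = 35.625, quantity supplied = (35.625 − 25.7)/3.6 = 2.756944.
Willingness to pay at Q' = 2.756944: 143.9 − 2.8·2.756944 = 136.180557.
ΔQ = 18.46875 − 2.756944 = 15.711806; wedge = 136.180557 − 35.625 = 100.555557.
Welfare loss = ½ × 15.711806 × 100.555557 = $789.95 thousand.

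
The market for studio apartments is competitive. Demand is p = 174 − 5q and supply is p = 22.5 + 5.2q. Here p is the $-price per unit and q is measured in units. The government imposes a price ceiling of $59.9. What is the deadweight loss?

Competitive equilibrium: 174 − 5q = 22.5 + 5.2q → q* = 14.852941, p* = 99.735294.
At the ceiling p = 59.9, quantity supplied = (59.9 − 22.5)/5.2 = 7.192308.
Willingness to pay at q' = 7.192308: 174 − 5·7.192308 = 138.03846.
Δq = 14.852941 − 7.192308 = 7.660633; wedge = 138.03846 − 59.9 = 78.13846.
Deadweight loss = ½ × 7.660633 × 78.13846 = $299.30.

$299.30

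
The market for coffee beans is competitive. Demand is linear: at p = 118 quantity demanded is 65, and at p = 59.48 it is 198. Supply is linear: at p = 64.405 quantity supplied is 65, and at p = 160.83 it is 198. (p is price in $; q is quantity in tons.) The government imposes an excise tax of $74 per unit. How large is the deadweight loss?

$2350.21

Demand slope = (59.48 − 118)/(198 − 65) = −0.44, so p = 146.6 − 0.44q.
Supply slope = (160.83 − 64.405)/(198 − 65) = 0.725, so p = 17.28 + 0.725q.
Competitive equilibrium: 146.6 − 0.44q = 17.28 + 0.725q → q* = 111.0043, p* = 97.7581.
With the tax, the buyer price exceeds the seller price by 74: (146.6 − 0.44q) − (17.28 + 0.725q) = 74 → q' = 47.485.
Δq = 111.0043 − 47.485 = 63.5193; the wedge equals the tax, 74.
The triangle = ½ × 63.5193 × 74 = $2350.21.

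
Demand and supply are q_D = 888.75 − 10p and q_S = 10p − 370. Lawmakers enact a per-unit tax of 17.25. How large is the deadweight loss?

In inverse form: demand p = 88.875 − 0.1q, supply p = 37 + 0.1q.
Competitive equilibrium: 88.875 − 0.1q = 37 + 0.1q → q* = 259.375, p* = 62.9375.
With the tax, the buyer price exceeds the seller price by 17.25: (88.875 − 0.1q) − (37 + 0.1q) = 17.25 → q' = 173.125.
Δq = 259.375 − 173.125 = 86.25; the wedge equals the tax, 17.25.
Welfare loss = ½ × 86.25 × 17.25 = 743.91.

743.91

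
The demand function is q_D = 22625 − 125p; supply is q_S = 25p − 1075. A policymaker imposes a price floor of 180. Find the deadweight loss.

In inverse form: demand p = 181 − 0.008q, supply p = 43 + 0.04q.
Competitive equilibrium: 181 − 0.008q = 43 + 0.04q → q* = 2875, p* = 158.
At the floor p = 180, quantity demanded = (181 − 180)/0.008 = 125.
Sellers' marginal cost at q' = 125: 43 + 0.04·125 = 48.
Δq = 2875 − 125 = 2750; wedge = 180 − 48 = 132.
Welfare loss = ½ × 2750 × 132 = 181500.

181500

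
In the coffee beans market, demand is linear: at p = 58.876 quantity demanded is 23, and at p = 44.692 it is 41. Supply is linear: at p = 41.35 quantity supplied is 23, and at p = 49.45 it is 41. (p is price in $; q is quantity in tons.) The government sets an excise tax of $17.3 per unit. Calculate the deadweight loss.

Demand slope = (44.692 − 58.876)/(41 − 23) = −0.788, so p = 77 − 0.788q.
Supply slope = (49.45 − 41.35)/(41 − 23) = 0.45, so p = 31 + 0.45q.
Competitive equilibrium: 77 − 0.788q = 31 + 0.45q → q* = 37.1567, p* = 47.7205.
With the tax, the buyer price exceeds the seller price by 17.3: (77 − 0.788q) − (31 + 0.45q) = 17.3 → q' = 23.1826.
Δq = 37.1567 − 23.1826 = 13.9741; the wedge equals the tax, 17.3.
Deadweight loss = ½ × 13.9741 × 17.3 = $120.88.

$120.88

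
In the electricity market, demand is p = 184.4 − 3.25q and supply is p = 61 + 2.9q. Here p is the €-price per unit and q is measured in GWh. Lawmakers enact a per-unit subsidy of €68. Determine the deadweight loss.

Competitive equilibrium: 184.4 − 3.25q = 61 + 2.9q → q* = 20.06504, p* = 119.18862.
The subsidy lowers effective supply by 68: p = 2.9q − 7.
New quantity: 184.4 − 3.25q = 2.9q − 7 → q' = 31.12195.
Overproduction Δq = 31.12195 − 20.06504 = 11.05691; wedge = subsidy = 68.
Welfare loss = ½ × 11.05691 × 68 = €375.93.

€375.93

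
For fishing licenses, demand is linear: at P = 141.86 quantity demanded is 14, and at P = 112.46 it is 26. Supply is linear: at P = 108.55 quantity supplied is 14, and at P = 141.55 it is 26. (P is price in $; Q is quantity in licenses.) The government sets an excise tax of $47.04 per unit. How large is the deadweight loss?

$212.77

Demand slope = (112.46 − 141.86)/(26 − 14) = −2.45, so P = 176.16 − 2.45Q.
Supply slope = (141.55 − 108.55)/(26 − 14) = 2.75, so P = 70.05 + 2.75Q.
Competitive equilibrium: 176.16 − 2.45Q = 70.05 + 2.75Q → Q* = 20.4058, P* = 126.1659.
With the tax, the buyer price exceeds the seller price by 47.04: (176.16 − 2.45Q) − (70.05 + 2.75Q) = 47.04 → Q' = 11.3596.
ΔQ = 20.4058 − 11.3596 = 9.0462; the wedge equals the tax, 47.04.
Deadweight loss = ½ × 9.0462 × 47.04 = $212.77.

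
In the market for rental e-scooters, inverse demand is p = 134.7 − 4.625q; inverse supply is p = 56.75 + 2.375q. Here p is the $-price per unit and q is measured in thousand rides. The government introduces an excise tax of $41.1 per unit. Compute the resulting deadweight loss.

Competitive equilibrium: 134.7 − 4.625q = 56.75 + 2.375q → q* = 11.1357, p* = 83.1973.
With the tax, the buyer price exceeds the seller price by 41.1: (134.7 − 4.625q) − (56.75 + 2.375q) = 41.1 → q' = 5.2643.
Δq = 11.1357 − 5.2643 = 5.8714; the wedge equals the tax, 41.1.
The triangle = ½ × 5.8714 × 41.1 = $120.66 thousand.

$120.66 thousand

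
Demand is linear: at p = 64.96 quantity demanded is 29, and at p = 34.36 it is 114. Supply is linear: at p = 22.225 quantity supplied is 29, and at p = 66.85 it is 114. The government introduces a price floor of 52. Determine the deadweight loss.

66.82

Demand slope = (34.36 − 64.96)/(114 − 29) = −0.36, so p = 75.4 − 0.36q.
Supply slope = (66.85 − 22.225)/(114 − 29) = 0.525, so p = 7 + 0.525q.
Competitive equilibrium: 75.4 − 0.36q = 7 + 0.525q → q* = 77.2881, p* = 47.5763.
At the floor p = 52, quantity demanded = (75.4 − 52)/0.36 = 65.
Sellers' marginal cost at q' = 65: 7 + 0.525·65 = 41.125.
Δq = 77.2881 − 65 = 12.2881; wedge = 52 − 41.125 = 10.875.
The triangle = ½ × 12.2881 × 10.875 = 66.82.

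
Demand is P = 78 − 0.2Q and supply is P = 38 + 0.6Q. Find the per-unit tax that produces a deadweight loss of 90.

Competitive equilibrium: 78 − 0.2Q = 38 + 0.6Q → Q* = 50, P* = 68.
A tax t gives ΔQ = t/0.8 and wedge t, so DWL = t²/1.6.
t²/1.6 = 90 → t² = 144 → t = 12.

12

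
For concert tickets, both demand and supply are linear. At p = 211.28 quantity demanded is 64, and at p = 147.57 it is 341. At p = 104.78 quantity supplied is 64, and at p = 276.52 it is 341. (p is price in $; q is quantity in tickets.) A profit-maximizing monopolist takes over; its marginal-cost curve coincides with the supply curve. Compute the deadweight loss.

Demand slope = (147.57 − 211.28)/(341 − 64) = −0.23, so p = 226 − 0.23q.
Supply slope = (276.52 − 104.78)/(341 − 64) = 0.62, so p = 65.1 + 0.62q.
Competitive equilibrium: 226 − 0.23q = 65.1 + 0.62q → q* = 189.2941, p* = 182.4624.
Marginal revenue: MR = 226 − 0.46q. Set MR = MC: 226 − 0.46q = 65.1 + 0.62q → q_m = 148.9815.
Price p_m = 226 − 0.23·148.9815 = 191.7343; MC(q_m) = 65.1 + 0.62·148.9815 = 157.4685.
Competitive q* = 189.2941, so Δq = 40.3126; wedge = 191.7343 − 157.4685 = 34.2658.
Welfare loss = ½ × 40.3126 × 34.2658 = $690.67.

$690.67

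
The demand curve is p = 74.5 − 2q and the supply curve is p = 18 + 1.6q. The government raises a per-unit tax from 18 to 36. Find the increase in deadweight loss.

135

Competitive equilibrium: 74.5 − 2q = 18 + 1.6q → q* = 15.6944, p* = 43.1111.
For a per-unit tax t: Δq = t/3.6, so DWL = ½·t·(t/3.6) = t²/7.2.
At t = 18: DWL = 45. At t = 36: DWL = 180.
Increase = 180 − 45 = 135.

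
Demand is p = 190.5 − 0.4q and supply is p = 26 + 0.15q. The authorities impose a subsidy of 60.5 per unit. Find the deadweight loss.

3327.50

Competitive equilibrium: 190.5 − 0.4q = 26 + 0.15q → q* = 299.0909, p* = 70.8636.
The subsidy lowers effective supply by 60.5: p = 0.15q − 34.5.
New quantity: 190.5 − 0.4q = 0.15q − 34.5 → q' = 409.0909.
Overproduction Δq = 409.0909 − 299.0909 = 110; wedge = subsidy = 60.5.
DWL = ½ × 110 × 60.5 = 3327.50.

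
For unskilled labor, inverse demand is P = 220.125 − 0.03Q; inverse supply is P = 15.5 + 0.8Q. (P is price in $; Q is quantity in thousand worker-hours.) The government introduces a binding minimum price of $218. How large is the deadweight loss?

$12811.66 thousand

Competitive equilibrium: 220.125 − 0.03Q = 15.5 + 0.8Q → Q* = 246.53614, P* = 212.72892.
At the floor P = 218, quantity demanded = (220.125 − 218)/0.03 = 70.83333.
Sellers' marginal cost at Q' = 70.83333: 15.5 + 0.8·70.83333 = 72.16666.
ΔQ = 246.53614 − 70.83333 = 175.70281; wedge = 218 − 72.16666 = 145.83334.
Deadweight loss = ½ × 175.70281 × 145.83334 = $12811.66 thousand.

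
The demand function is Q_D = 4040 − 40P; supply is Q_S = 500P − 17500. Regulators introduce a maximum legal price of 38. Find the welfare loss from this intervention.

12041.67

In inverse form: demand P = 101 − 0.025Q, supply P = 35 + 0.002Q.
Competitive equilibrium: 101 − 0.025Q = 35 + 0.002Q → Q* = 2444.4444, P* = 39.8889.
At the ceiling P = 38, quantity supplied = (38 − 35)/0.002 = 1500.
Willingness to pay at Q' = 1500: 101 − 0.025·1500 = 63.5.
ΔQ = 2444.4444 − 1500 = 944.4444; wedge = 63.5 − 38 = 25.5.
DWL = ½ × 944.4444 × 25.5 = 12041.67.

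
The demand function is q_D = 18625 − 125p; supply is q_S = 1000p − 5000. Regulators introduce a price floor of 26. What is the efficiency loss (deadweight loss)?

1757.81

In inverse form: demand p = 149 − 0.008q, supply p = 5 + 0.001q.
Competitive equilibrium: 149 − 0.008q = 5 + 0.001q → q* = 16000, p* = 21.
At the floor p = 26, quantity demanded = (149 − 26)/0.008 = 15375.
Sellers' marginal cost at q' = 15375: 5 + 0.001·15375 = 20.375.
Δq = 16000 − 15375 = 625; wedge = 26 − 20.375 = 5.625.
Deadweight loss = ½ × 625 × 5.625 = 1757.81.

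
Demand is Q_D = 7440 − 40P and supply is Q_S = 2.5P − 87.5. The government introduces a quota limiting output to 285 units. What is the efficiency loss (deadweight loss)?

In inverse form: demand P = 186 − 0.025Q, supply P = 35 + 0.4Q.
Competitive equilibrium: 186 − 0.025Q = 35 + 0.4Q → Q* = 355.2941, P* = 177.1176.
At Q = 285: demand price = 186 − 0.025·285 = 178.875; supply price = 35 + 0.4·285 = 149.
ΔQ = 355.2941 − 285 = 70.2941; wedge = 178.875 − 149 = 29.875.
DWL = ½ × 70.2941 × 29.875 = 1050.02.

1050.02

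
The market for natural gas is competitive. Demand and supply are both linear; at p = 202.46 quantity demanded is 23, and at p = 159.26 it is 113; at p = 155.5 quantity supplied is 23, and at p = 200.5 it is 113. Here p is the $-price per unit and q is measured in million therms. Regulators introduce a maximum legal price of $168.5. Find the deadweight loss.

Demand slope = (159.26 − 202.46)/(113 − 23) = −0.48, so p = 213.5 − 0.48q.
Supply slope = (200.5 − 155.5)/(113 − 23) = 0.5, so p = 144 + 0.5q.
Competitive equilibrium: 213.5 − 0.48q = 144 + 0.5q → q* = 70.9184, p* = 179.4592.
At the ceiling p = 168.5, quantity supplied = (168.5 − 144)/0.5 = 49.
Willingness to pay at q' = 49: 213.5 − 0.48·49 = 189.98.
Δq = 70.9184 − 49 = 21.9184; wedge = 189.98 − 168.5 = 21.48.
DWL = ½ × 21.9184 × 21.48 = $235.40 million.

$235.40 million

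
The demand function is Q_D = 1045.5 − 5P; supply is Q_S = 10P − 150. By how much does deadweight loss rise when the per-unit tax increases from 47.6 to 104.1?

14285.08

In inverse form: demand P = 209.1 − 0.2Q, supply P = 15 + 0.1Q.
Competitive equilibrium: 209.1 − 0.2Q = 15 + 0.1Q → Q* = 647, P* = 79.7.
For a per-unit tax t: ΔQ = t/0.3, so DWL = ½·t·(t/0.3) = t²/0.6.
At t = 47.6: DWL = 3776.267. At t = 104.1: DWL = 18061.35.
Increase = 18061.35 − 3776.267 = 14285.08.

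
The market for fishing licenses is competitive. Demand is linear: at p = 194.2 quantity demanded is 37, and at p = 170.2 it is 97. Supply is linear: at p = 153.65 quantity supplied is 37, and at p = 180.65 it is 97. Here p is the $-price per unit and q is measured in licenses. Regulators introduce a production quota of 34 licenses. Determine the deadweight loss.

Demand slope = (170.2 − 194.2)/(97 − 37) = −0.4, so p = 209 − 0.4q.
Supply slope = (180.65 − 153.65)/(97 − 37) = 0.45, so p = 137 + 0.45q.
Competitive equilibrium: 209 − 0.4q = 137 + 0.45q → q* = 84.7059, p* = 175.1176.
At q = 34: demand price = 209 − 0.4·34 = 195.4; supply price = 137 + 0.45·34 = 152.3.
Δq = 84.7059 − 34 = 50.7059; wedge = 195.4 − 152.3 = 43.1.
The triangle = ½ × 50.7059 × 43.1 = $1092.71.

$1092.71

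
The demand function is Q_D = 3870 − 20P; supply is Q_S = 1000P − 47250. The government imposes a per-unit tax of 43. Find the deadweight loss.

18127.45

In inverse form: demand P = 193.5 − 0.05Q, supply P = 47.25 + 0.001Q.
Competitive equilibrium: 193.5 − 0.05Q = 47.25 + 0.001Q → Q* = 2867.6471, P* = 50.1176.
With the tax, the buyer price exceeds the seller price by 43: (193.5 − 0.05Q) − (47.25 + 0.001Q) = 43 → Q' = 2024.5098.
ΔQ = 2867.6471 − 2024.5098 = 843.1373; the wedge equals the tax, 43.
DWL = ½ × 843.1373 × 43 = 18127.45.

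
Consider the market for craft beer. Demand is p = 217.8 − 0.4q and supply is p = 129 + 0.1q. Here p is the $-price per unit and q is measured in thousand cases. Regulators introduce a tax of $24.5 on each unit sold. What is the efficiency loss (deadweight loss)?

Competitive equilibrium: 217.8 − 0.4q = 129 + 0.1q → q* = 177.6, p* = 146.76.
With the tax, the buyer price exceeds the seller price by 24.5: (217.8 − 0.4q) − (129 + 0.1q) = 24.5 → q' = 128.6.
Δq = 177.6 − 128.6 = 49; the wedge equals the tax, 24.5.
Deadweight loss = ½ × 49 × 24.5 = $600.25 thousand.

$600.25 thousand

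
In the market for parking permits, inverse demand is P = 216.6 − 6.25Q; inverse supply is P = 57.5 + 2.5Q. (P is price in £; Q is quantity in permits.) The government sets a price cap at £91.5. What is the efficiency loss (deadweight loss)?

Competitive equilibrium: 216.6 − 6.25Q = 57.5 + 2.5Q → Q* = 18.1829, P* = 102.9571.
At the ceiling P = 91.5, quantity supplied = (91.5 − 57.5)/2.5 = 13.6.
Willingness to pay at Q' = 13.6: 216.6 − 6.25·13.6 = 131.6.
ΔQ = 18.1829 − 13.6 = 4.5829; wedge = 131.6 − 91.5 = 40.1.
Welfare loss = ½ × 4.5829 × 40.1 = £91.89.

£91.89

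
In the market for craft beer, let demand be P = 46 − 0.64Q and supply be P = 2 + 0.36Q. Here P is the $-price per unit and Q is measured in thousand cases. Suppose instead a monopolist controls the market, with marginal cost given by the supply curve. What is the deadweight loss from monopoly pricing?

Competitive equilibrium: 46 − 0.64Q = 2 + 0.36Q → Q* = 44, P* = 17.84.
Marginal revenue: MR = 46 − 1.28Q. Set MR = MC: 46 − 1.28Q = 2 + 0.36Q → Q_m = 26.8293.
Price P_m = 46 − 0.64·26.8293 = 28.8292; MC(Q_m) = 2 + 0.36·26.8293 = 11.6585.
Competitive Q* = 44, so ΔQ = 17.1707; wedge = 28.8292 − 11.6585 = 17.1707.
The triangle = ½ × 17.1707 × 17.1707 = $147.42 thousand.

$147.42 thousand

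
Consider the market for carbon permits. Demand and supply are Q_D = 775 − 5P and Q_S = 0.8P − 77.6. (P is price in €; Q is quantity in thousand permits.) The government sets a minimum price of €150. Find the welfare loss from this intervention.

€163.125 thousand

In inverse form: demand P = 155 − 0.2Q, supply P = 97 + 1.25Q.
Competitive equilibrium: 155 − 0.2Q = 97 + 1.25Q → Q* = 40, P* = 147.
At the floor P = 150, quantity demanded = (155 − 150)/0.2 = 25.
Sellers' marginal cost at Q' = 25: 97 + 1.25·25 = 128.25.
ΔQ = 40 − 25 = 15; wedge = 150 − 128.25 = 21.75.
Welfare loss = ½ × 15 × 21.75 = €163.125 thousand.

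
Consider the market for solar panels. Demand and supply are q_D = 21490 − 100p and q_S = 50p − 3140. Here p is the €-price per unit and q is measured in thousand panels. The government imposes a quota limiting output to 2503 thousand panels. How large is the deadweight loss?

€98842.335 thousand

In inverse form: demand p = 214.9 − 0.01q, supply p = 62.8 + 0.02q.
Competitive equilibrium: 214.9 − 0.01q = 62.8 + 0.02q → q* = 5070, p* = 164.2.
At q = 2503: demand price = 214.9 − 0.01·2503 = 189.87; supply price = 62.8 + 0.02·2503 = 112.86.
Δq = 5070 − 2503 = 2567; wedge = 189.87 − 112.86 = 77.01.
DWL = ½ × 2567 × 77.01 = €98842.335 thousand.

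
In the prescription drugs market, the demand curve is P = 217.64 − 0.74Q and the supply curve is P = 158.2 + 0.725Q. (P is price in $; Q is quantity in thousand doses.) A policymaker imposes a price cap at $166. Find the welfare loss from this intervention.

$651.13 thousand

Competitive equilibrium: 217.64 − 0.74Q = 158.2 + 0.725Q → Q* = 40.5734, P* = 187.6157.
At the ceiling P = 166, quantity supplied = (166 − 158.2)/0.725 = 10.7586.
Willingness to pay at Q' = 10.7586: 217.64 − 0.74·10.7586 = 209.6786.
ΔQ = 40.5734 − 10.7586 = 29.8148; wedge = 209.6786 − 166 = 43.6786.
Welfare loss = ½ × 29.8148 × 43.6786 = $651.13 thousand.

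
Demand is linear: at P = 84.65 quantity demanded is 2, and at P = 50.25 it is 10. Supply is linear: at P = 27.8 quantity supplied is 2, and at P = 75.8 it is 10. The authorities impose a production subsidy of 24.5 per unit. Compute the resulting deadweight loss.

29.14

Demand slope = (50.25 − 84.65)/(10 − 2) = −4.3, so P = 93.25 − 4.3Q.
Supply slope = (75.8 − 27.8)/(10 − 2) = 6, so P = 15.8 + 6Q.
Competitive equilibrium: 93.25 − 4.3Q = 15.8 + 6Q → Q* = 7.5194, P* = 60.9165.
The subsidy lowers effective supply by 24.5: P = 6Q − 8.7.
New quantity: 93.25 − 4.3Q = 6Q − 8.7 → Q' = 9.8981.
Overproduction ΔQ = 9.8981 − 7.5194 = 2.3787; wedge = subsidy = 24.5.
DWL = ½ × 2.3787 × 24.5 = 29.14.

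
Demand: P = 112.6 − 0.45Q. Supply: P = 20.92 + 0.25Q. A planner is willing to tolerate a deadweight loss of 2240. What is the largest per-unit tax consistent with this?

56

Competitive equilibrium: 112.6 − 0.45Q = 20.92 + 0.25Q → Q* = 130.9714, P* = 53.6629.
A tax t gives ΔQ = t/0.7 and wedge t, so DWL = t²/1.4.
t²/1.4 = 2240 → t² = 3136 → t = 56.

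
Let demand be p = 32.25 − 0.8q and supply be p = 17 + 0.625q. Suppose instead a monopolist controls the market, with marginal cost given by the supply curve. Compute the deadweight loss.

Competitive equilibrium: 32.25 − 0.8q = 17 + 0.625q → q* = 10.7018, p* = 23.6886.
Marginal revenue: MR = 32.25 − 1.6q. Set MR = MC: 32.25 − 1.6q = 17 + 0.625q → q_m = 6.8539.
Price p_m = 32.25 − 0.8·6.8539 = 26.7669; MC(q_m) = 17 + 0.625·6.8539 = 21.2837.
Competitive q* = 10.7018, so Δq = 3.8479; wedge = 26.7669 − 21.2837 = 5.4832.
Deadweight loss = ½ × 3.8479 × 5.4832 = 10.55.

10.55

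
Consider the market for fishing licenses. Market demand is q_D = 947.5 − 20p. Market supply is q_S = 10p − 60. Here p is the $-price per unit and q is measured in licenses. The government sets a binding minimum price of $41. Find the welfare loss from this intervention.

$1650.21

In inverse form: demand p = 47.375 − 0.05q, supply p = 6 + 0.1q.
Competitive equilibrium: 47.375 − 0.05q = 6 + 0.1q → q* = 275.8333, p* = 33.5833.
At the floor p = 41, quantity demanded = (47.375 − 41)/0.05 = 127.5.
Sellers' marginal cost at q' = 127.5: 6 + 0.1·127.5 = 18.75.
Δq = 275.8333 − 127.5 = 148.3333; wedge = 41 − 18.75 = 22.25.
Welfare loss = ½ × 148.3333 × 22.25 = $1650.21.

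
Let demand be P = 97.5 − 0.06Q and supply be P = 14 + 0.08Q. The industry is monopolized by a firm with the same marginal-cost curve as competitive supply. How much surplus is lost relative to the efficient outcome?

2241.08

Competitive equilibrium: 97.5 − 0.06Q = 14 + 0.08Q → Q* = 596.4286, P* = 61.7143.
Marginal revenue: MR = 97.5 − 0.12Q. Set MR = MC: 97.5 − 0.12Q = 14 + 0.08Q → Q_m = 417.5.
Price P_m = 97.5 − 0.06·417.5 = 72.45; MC(Q_m) = 14 + 0.08·417.5 = 47.4.
Competitive Q* = 596.4286, so ΔQ = 178.9286; wedge = 72.45 − 47.4 = 25.05.
The triangle = ½ × 178.9286 × 25.05 = 2241.08.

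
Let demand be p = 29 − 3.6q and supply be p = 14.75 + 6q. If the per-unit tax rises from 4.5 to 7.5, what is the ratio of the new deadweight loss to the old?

2.778

Competitive equilibrium: 29 − 3.6q = 14.75 + 6q → q* = 1.4844, p* = 23.6563.
For a per-unit tax t: Δq = t/9.6, so DWL = ½·t·(t/9.6) = t²/19.2.
At t = 4.5: DWL = 1.055. At t = 7.5: DWL = 2.930.
Ratio = (7.5/4.5)² = 2.778.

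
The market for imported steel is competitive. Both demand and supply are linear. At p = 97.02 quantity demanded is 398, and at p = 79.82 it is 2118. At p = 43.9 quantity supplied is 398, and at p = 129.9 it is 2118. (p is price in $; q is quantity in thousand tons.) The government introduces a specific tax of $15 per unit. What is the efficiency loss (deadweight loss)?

$1875 thousand

Demand slope = (79.82 − 97.02)/(2118 − 398) = −0.01, so p = 101 − 0.01q.
Supply slope = (129.9 − 43.9)/(2118 − 398) = 0.05, so p = 24 + 0.05q.
Competitive equilibrium: 101 − 0.01q = 24 + 0.05q → q* = 1283.3333, p* = 88.1667.
With the tax, the buyer price exceeds the seller price by 15: (101 − 0.01q) − (24 + 0.05q) = 15 → q' = 1033.3333.
Δq = 1283.3333 − 1033.3333 = 250; the wedge equals the tax, 15.
The triangle = ½ × 250 × 15 = $1875 thousand.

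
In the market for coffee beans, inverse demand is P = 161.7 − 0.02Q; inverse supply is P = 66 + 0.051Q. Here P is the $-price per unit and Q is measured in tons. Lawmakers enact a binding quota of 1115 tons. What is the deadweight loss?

Competitive equilibrium: 161.7 − 0.02Q = 66 + 0.051Q → Q* = 1347.8873, P* = 134.7423.
At Q = 1115: demand price = 161.7 − 0.02·1115 = 139.4; supply price = 66 + 0.051·1115 = 122.865.
ΔQ = 1347.8873 − 1115 = 232.8873; wedge = 139.4 − 122.865 = 16.535.
The triangle = ½ × 232.8873 × 16.535 = $1925.40.

$1925.40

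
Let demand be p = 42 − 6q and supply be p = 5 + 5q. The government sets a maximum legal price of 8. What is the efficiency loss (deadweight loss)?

Competitive equilibrium: 42 − 6q = 5 + 5q → q* = 3.3636, p* = 21.8182.
At the ceiling p = 8, quantity supplied = (8 − 5)/5 = 0.6.
Willingness to pay at q' = 0.6: 42 − 6·0.6 = 38.4.
Δq = 3.3636 − 0.6 = 2.7636; wedge = 38.4 − 8 = 30.4.
DWL = ½ × 2.7636 × 30.4 = 42.01.

42.01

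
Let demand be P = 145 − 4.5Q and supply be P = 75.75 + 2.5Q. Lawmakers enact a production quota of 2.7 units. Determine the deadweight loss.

Competitive equilibrium: 145 − 4.5Q = 75.75 + 2.5Q → Q* = 9.8929, P* = 100.4821.
At Q = 2.7: demand price = 145 − 4.5·2.7 = 132.85; supply price = 75.75 + 2.5·2.7 = 82.5.
ΔQ = 9.8929 − 2.7 = 7.1929; wedge = 132.85 − 82.5 = 50.35.
DWL = ½ × 7.1929 × 50.35 = 181.08.

181.08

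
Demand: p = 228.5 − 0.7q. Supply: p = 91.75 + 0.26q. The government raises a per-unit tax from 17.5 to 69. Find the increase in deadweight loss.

Competitive equilibrium: 228.5 − 0.7q = 91.75 + 0.26q → q* = 142.4479, p* = 128.7865.
For a per-unit tax t: Δq = t/0.96, so DWL = ½·t·(t/0.96) = t²/1.92.
At t = 17.5: DWL = 159.505. At t = 69: DWL = 2479.688.
Increase = 2479.688 − 159.505 = 2320.18.

2320.18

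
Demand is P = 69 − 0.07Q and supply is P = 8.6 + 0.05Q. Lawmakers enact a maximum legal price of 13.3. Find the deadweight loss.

Competitive equilibrium: 69 − 0.07Q = 8.6 + 0.05Q → Q* = 503.3333, P* = 33.7667.
At the ceiling P = 13.3, quantity supplied = (13.3 − 8.6)/0.05 = 94.
Willingness to pay at Q' = 94: 69 − 0.07·94 = 62.42.
ΔQ = 503.3333 − 94 = 409.3333; wedge = 62.42 − 13.3 = 49.12.
Welfare loss = ½ × 409.3333 × 49.12 = 10053.23.

10053.23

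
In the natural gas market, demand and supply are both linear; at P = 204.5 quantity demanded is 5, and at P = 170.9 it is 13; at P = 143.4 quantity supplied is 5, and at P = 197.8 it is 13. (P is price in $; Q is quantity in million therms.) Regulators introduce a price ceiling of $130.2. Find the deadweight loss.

$309.02 million

Demand slope = (170.9 − 204.5)/(13 − 5) = −4.2, so P = 225.5 − 4.2Q.
Supply slope = (197.8 − 143.4)/(13 − 5) = 6.8, so P = 109.4 + 6.8Q.
Competitive equilibrium: 225.5 − 4.2Q = 109.4 + 6.8Q → Q* = 10.5545, P* = 181.1709.
At the ceiling P = 130.2, quantity supplied = (130.2 − 109.4)/6.8 = 3.0588.
Willingness to pay at Q' = 3.0588: 225.5 − 4.2·3.0588 = 212.653.
ΔQ = 10.5545 − 3.0588 = 7.4957; wedge = 212.653 − 130.2 = 82.453.
The triangle = ½ × 7.4957 × 82.453 = $309.02 million.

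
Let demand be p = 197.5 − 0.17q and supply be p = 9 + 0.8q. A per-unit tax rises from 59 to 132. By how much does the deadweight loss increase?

Competitive equilibrium: 197.5 − 0.17q = 9 + 0.8q → q* = 194.3299, p* = 164.4639.
For a per-unit tax t: Δq = t/0.97, so DWL = ½·t·(t/0.97) = t²/1.94.
At t = 59: DWL = 1794.33. At t = 132: DWL = 8981.443.
Increase = 8981.443 − 1794.33 = 7187.11.

7187.11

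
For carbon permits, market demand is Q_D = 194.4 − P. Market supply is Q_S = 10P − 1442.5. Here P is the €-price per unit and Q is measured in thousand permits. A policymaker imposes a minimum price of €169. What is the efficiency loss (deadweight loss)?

€224.22 thousand

In inverse form: demand P = 194.4 − Q, supply P = 144.25 + 0.1Q.
Competitive equilibrium: 194.4 − Q = 144.25 + 0.1Q → Q* = 45.5909, P* = 148.8091.
At the floor P = 169, quantity demanded = (194.4 − 169)/1 = 25.4.
Sellers' marginal cost at Q' = 25.4: 144.25 + 0.1·25.4 = 146.79.
ΔQ = 45.5909 − 25.4 = 20.1909; wedge = 169 − 146.79 = 22.21.
Welfare loss = ½ × 20.1909 × 22.21 = €224.22 thousand.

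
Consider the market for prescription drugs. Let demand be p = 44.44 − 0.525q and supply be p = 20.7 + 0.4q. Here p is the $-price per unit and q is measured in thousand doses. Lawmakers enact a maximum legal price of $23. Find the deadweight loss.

$183.43 thousand

Competitive equilibrium: 44.44 − 0.525q = 20.7 + 0.4q → q* = 25.6649, p* = 30.9659.
At the ceiling p = 23, quantity supplied = (23 − 20.7)/0.4 = 5.75.
Willingness to pay at q' = 5.75: 44.44 − 0.525·5.75 = 41.4213.
Δq = 25.6649 − 5.75 = 19.9149; wedge = 41.4213 − 23 = 18.4213.
DWL = ½ × 19.9149 × 18.4213 = $183.43 thousand.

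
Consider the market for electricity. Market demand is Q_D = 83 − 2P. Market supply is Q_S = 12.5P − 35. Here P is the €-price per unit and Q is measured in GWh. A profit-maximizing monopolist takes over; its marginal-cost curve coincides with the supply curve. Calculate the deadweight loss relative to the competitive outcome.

€276.73

In inverse form: demand P = 41.5 − 0.5Q, supply P = 2.8 + 0.08Q.
Competitive equilibrium: 41.5 − 0.5Q = 2.8 + 0.08Q → Q* = 66.7241, P* = 8.1379.
Marginal revenue: MR = 41.5 − Q. Set MR = MC: 41.5 − Q = 2.8 + 0.08Q → Q_m = 35.8333.
Price P_m = 41.5 − 0.5·35.8333 = 23.5834; MC(Q_m) = 2.8 + 0.08·35.8333 = 5.6667.
Competitive Q* = 66.7241, so ΔQ = 30.8908; wedge = 23.5834 − 5.6667 = 17.9167.
DWL = ½ × 30.8908 × 17.9167 = €276.73.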